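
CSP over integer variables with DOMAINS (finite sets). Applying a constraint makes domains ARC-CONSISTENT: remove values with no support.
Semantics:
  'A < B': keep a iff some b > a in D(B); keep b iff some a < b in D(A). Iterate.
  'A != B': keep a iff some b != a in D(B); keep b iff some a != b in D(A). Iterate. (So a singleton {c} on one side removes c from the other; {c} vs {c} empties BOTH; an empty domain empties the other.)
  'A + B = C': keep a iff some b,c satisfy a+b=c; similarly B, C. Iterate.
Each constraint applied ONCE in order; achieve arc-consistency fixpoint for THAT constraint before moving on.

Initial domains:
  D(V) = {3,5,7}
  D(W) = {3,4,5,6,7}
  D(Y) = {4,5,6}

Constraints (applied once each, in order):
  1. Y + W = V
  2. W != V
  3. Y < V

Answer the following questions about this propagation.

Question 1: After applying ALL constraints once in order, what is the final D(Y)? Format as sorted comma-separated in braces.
Answer: {4}

Derivation:
Constraint 1 (Y + W = V) on D(Y)={4,5,6} D(W)={3,4,5,6,7} D(V)={3,5,7}: Y {4,5,6}->{4}; W {3,4,5,6,7}->{3}; V {3,5,7}->{7}
Constraint 2 (W != V) on D(W)={3} D(V)={7}: no change
Constraint 3 (Y < V) on D(Y)={4} D(V)={7}: no change
So after all 3 constraints: D(Y) = {4}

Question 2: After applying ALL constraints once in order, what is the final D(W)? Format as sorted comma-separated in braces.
Answer: {3}

Derivation:
Constraint 1 (Y + W = V) on D(Y)={4,5,6} D(W)={3,4,5,6,7} D(V)={3,5,7}: Y {4,5,6}->{4}; W {3,4,5,6,7}->{3}; V {3,5,7}->{7}
Constraint 2 (W != V) on D(W)={3} D(V)={7}: no change
Constraint 3 (Y < V) on D(Y)={4} D(V)={7}: no change
So after all 3 constraints: D(W) = {3}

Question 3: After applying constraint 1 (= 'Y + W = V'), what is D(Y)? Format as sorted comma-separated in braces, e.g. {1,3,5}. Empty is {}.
Constraint 1 (Y + W = V) on D(Y)={4,5,6} D(W)={3,4,5,6,7} D(V)={3,5,7}: Y {4,5,6}->{4}; W {3,4,5,6,7}->{3}; V {3,5,7}->{7}
So after constraint 1: D(Y) = {4}

Answer: {4}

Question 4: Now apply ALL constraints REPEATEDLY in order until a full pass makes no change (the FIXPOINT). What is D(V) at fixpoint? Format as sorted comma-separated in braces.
pass 0 (initial): D(V)={3,5,7}
pass 1: V {3,5,7}->{7}; W {3,4,5,6,7}->{3}; Y {4,5,6}->{4}
pass 2: no change
Fixpoint after 2 passes: D(V) = {7}

Answer: {7}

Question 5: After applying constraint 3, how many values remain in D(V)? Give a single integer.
Answer: 1

Derivation:
Constraint 1 (Y + W = V) on D(Y)={4,5,6} D(W)={3,4,5,6,7} D(V)={3,5,7}: Y {4,5,6}->{4}; W {3,4,5,6,7}->{3}; V {3,5,7}->{7}
Constraint 2 (W != V) on D(W)={3} D(V)={7}: no change
Constraint 3 (Y < V) on D(Y)={4} D(V)={7}: no change
So after constraint 3: D(V)={7}, size = 1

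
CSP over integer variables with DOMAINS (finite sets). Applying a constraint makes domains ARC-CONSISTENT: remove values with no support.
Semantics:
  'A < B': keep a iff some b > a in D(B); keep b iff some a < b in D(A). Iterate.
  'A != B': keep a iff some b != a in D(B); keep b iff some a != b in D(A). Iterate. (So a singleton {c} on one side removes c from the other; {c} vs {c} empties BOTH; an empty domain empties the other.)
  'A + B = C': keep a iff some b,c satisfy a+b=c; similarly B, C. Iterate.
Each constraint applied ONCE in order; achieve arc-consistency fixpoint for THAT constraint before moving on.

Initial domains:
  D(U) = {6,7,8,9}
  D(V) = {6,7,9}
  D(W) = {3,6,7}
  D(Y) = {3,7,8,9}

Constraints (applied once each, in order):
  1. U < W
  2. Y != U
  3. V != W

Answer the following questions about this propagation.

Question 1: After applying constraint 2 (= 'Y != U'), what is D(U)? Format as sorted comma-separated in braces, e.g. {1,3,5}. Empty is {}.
Constraint 1 (U < W) on D(U)={6,7,8,9} D(W)={3,6,7}: U {6,7,8,9}->{6}; W {3,6,7}->{7}
Constraint 2 (Y != U) on D(Y)={3,7,8,9} D(U)={6}: no change
So after constraint 2: D(U) = {6}

Answer: {6}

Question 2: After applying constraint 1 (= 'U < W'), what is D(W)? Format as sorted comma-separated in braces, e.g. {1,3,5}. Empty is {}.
Constraint 1 (U < W) on D(U)={6,7,8,9} D(W)={3,6,7}: U {6,7,8,9}->{6}; W {3,6,7}->{7}
So after constraint 1: D(W) = {7}

Answer: {7}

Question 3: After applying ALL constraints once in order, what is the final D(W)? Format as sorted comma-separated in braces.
Answer: {7}

Derivation:
Constraint 1 (U < W) on D(U)={6,7,8,9} D(W)={3,6,7}: U {6,7,8,9}->{6}; W {3,6,7}->{7}
Constraint 2 (Y != U) on D(Y)={3,7,8,9} D(U)={6}: no change
Constraint 3 (V != W) on D(V)={6,7,9} D(W)={7}: V {6,7,9}->{6,9}
So after all 3 constraints: D(W) = {7}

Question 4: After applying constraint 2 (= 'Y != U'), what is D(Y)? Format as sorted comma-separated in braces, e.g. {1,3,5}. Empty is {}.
Answer: {3,7,8,9}

Derivation:
Constraint 1 (U < W) on D(U)={6,7,8,9} D(W)={3,6,7}: U {6,7,8,9}->{6}; W {3,6,7}->{7}
Constraint 2 (Y != U) on D(Y)={3,7,8,9} D(U)={6}: no change
So after constraint 2: D(Y) = {3,7,8,9}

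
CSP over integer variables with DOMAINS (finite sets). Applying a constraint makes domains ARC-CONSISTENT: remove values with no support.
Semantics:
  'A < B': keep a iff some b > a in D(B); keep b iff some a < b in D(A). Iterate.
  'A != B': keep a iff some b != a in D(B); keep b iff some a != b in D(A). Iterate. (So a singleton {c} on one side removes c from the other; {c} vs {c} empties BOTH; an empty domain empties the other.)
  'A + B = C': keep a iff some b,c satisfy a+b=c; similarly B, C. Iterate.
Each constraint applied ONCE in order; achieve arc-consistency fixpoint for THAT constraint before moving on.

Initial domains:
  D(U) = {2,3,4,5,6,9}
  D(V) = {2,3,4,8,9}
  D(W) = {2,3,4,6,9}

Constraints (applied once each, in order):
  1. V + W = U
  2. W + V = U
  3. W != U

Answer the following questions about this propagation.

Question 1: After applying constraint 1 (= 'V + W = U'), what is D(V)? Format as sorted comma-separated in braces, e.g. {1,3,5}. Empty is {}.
Constraint 1 (V + W = U) on D(V)={2,3,4,8,9} D(W)={2,3,4,6,9} D(U)={2,3,4,5,6,9}: V {2,3,4,8,9}->{2,3,4}; W {2,3,4,6,9}->{2,3,4,6}; U {2,3,4,5,6,9}->{4,5,6,9}
So after constraint 1: D(V) = {2,3,4}

Answer: {2,3,4}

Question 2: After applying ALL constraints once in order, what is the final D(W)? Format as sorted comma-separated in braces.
Constraint 1 (V + W = U) on D(V)={2,3,4,8,9} D(W)={2,3,4,6,9} D(U)={2,3,4,5,6,9}: V {2,3,4,8,9}->{2,3,4}; W {2,3,4,6,9}->{2,3,4,6}; U {2,3,4,5,6,9}->{4,5,6,9}
Constraint 2 (W + V = U) on D(W)={2,3,4,6} D(V)={2,3,4} D(U)={4,5,6,9}: no change
Constraint 3 (W != U) on D(W)={2,3,4,6} D(U)={4,5,6,9}: no change
So after all 3 constraints: D(W) = {2,3,4,6}

Answer: {2,3,4,6}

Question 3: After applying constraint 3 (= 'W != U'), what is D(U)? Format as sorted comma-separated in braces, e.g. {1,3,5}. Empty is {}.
Answer: {4,5,6,9}

Derivation:
Constraint 1 (V + W = U) on D(V)={2,3,4,8,9} D(W)={2,3,4,6,9} D(U)={2,3,4,5,6,9}: V {2,3,4,8,9}->{2,3,4}; W {2,3,4,6,9}->{2,3,4,6}; U {2,3,4,5,6,9}->{4,5,6,9}
Constraint 2 (W + V = U) on D(W)={2,3,4,6} D(V)={2,3,4} D(U)={4,5,6,9}: no change
Constraint 3 (W != U) on D(W)={2,3,4,6} D(U)={4,5,6,9}: no change
So after constraint 3: D(U) = {4,5,6,9}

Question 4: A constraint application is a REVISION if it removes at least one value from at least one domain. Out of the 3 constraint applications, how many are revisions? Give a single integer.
Answer: 1

Derivation:
Constraint 1 (V + W = U) on D(V)={2,3,4,8,9} D(W)={2,3,4,6,9} D(U)={2,3,4,5,6,9}: V {2,3,4,8,9}->{2,3,4}; W {2,3,4,6,9}->{2,3,4,6}; U {2,3,4,5,6,9}->{4,5,6,9} => REVISION
Constraint 2 (W + V = U) on D(W)={2,3,4,6} D(V)={2,3,4} D(U)={4,5,6,9}: no change => not a revision
Constraint 3 (W != U) on D(W)={2,3,4,6} D(U)={4,5,6,9}: no change => not a revision
Total revisions = 1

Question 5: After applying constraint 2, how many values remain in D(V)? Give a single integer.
Constraint 1 (V + W = U) on D(V)={2,3,4,8,9} D(W)={2,3,4,6,9} D(U)={2,3,4,5,6,9}: V {2,3,4,8,9}->{2,3,4}; W {2,3,4,6,9}->{2,3,4,6}; U {2,3,4,5,6,9}->{4,5,6,9}
Constraint 2 (W + V = U) on D(W)={2,3,4,6} D(V)={2,3,4} D(U)={4,5,6,9}: no change
So after constraint 2: D(V)={2,3,4}, size = 3

Answer: 3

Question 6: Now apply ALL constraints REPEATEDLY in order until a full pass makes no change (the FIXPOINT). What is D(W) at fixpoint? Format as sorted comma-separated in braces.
pass 0 (initial): D(W)={2,3,4,6,9}
pass 1: U {2,3,4,5,6,9}->{4,5,6,9}; V {2,3,4,8,9}->{2,3,4}; W {2,3,4,6,9}->{2,3,4,6}
pass 2: no change
Fixpoint after 2 passes: D(W) = {2,3,4,6}

Answer: {2,3,4,6}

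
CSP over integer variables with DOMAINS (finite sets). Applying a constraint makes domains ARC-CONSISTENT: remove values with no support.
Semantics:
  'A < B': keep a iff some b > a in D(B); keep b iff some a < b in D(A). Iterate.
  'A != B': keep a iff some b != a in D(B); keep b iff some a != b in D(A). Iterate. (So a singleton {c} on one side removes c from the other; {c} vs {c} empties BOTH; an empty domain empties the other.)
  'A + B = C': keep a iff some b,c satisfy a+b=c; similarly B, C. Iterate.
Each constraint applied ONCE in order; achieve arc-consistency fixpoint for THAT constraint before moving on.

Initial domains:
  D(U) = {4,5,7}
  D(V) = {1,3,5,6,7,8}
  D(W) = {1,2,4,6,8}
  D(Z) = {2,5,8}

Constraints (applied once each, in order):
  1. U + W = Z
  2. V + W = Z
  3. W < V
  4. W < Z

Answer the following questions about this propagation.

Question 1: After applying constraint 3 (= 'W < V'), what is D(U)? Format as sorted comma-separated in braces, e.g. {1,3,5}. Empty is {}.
Constraint 1 (U + W = Z) on D(U)={4,5,7} D(W)={1,2,4,6,8} D(Z)={2,5,8}: U {4,5,7}->{4,7}; W {1,2,4,6,8}->{1,4}; Z {2,5,8}->{5,8}
Constraint 2 (V + W = Z) on D(V)={1,3,5,6,7,8} D(W)={1,4} D(Z)={5,8}: V {1,3,5,6,7,8}->{1,7}
Constraint 3 (W < V) on D(W)={1,4} D(V)={1,7}: V {1,7}->{7}
So after constraint 3: D(U) = {4,7}

Answer: {4,7}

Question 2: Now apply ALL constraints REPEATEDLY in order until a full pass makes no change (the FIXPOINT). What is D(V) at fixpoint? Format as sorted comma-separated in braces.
Answer: {7}

Derivation:
pass 0 (initial): D(V)={1,3,5,6,7,8}
pass 1: U {4,5,7}->{4,7}; V {1,3,5,6,7,8}->{7}; W {1,2,4,6,8}->{1,4}; Z {2,5,8}->{5,8}
pass 2: W {1,4}->{1}; Z {5,8}->{8}
pass 3: U {4,7}->{7}
pass 4: no change
Fixpoint after 4 passes: D(V) = {7}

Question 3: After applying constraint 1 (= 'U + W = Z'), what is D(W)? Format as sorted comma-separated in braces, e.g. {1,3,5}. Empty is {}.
Constraint 1 (U + W = Z) on D(U)={4,5,7} D(W)={1,2,4,6,8} D(Z)={2,5,8}: U {4,5,7}->{4,7}; W {1,2,4,6,8}->{1,4}; Z {2,5,8}->{5,8}
So after constraint 1: D(W) = {1,4}

Answer: {1,4}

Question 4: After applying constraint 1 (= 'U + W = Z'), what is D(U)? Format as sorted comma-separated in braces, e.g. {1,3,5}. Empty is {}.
Constraint 1 (U + W = Z) on D(U)={4,5,7} D(W)={1,2,4,6,8} D(Z)={2,5,8}: U {4,5,7}->{4,7}; W {1,2,4,6,8}->{1,4}; Z {2,5,8}->{5,8}
So after constraint 1: D(U) = {4,7}

Answer: {4,7}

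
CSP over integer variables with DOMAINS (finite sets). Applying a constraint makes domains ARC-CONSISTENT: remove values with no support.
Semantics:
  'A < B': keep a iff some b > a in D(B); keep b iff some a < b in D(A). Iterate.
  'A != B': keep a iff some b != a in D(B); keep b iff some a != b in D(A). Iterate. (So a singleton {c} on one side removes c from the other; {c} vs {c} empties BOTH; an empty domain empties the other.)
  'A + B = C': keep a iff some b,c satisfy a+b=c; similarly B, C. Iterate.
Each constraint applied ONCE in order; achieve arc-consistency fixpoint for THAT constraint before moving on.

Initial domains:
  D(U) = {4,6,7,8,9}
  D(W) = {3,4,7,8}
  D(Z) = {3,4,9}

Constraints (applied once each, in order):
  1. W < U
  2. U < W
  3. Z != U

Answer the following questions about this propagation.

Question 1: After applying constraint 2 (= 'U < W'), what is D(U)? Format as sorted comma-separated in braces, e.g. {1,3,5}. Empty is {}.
Answer: {4,6,7}

Derivation:
Constraint 1 (W < U) on D(W)={3,4,7,8} D(U)={4,6,7,8,9}: no change
Constraint 2 (U < W) on D(U)={4,6,7,8,9} D(W)={3,4,7,8}: U {4,6,7,8,9}->{4,6,7}; W {3,4,7,8}->{7,8}
So after constraint 2: D(U) = {4,6,7}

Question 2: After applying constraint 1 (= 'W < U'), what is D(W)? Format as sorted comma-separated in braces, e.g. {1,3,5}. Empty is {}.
Answer: {3,4,7,8}

Derivation:
Constraint 1 (W < U) on D(W)={3,4,7,8} D(U)={4,6,7,8,9}: no change
So after constraint 1: D(W) = {3,4,7,8}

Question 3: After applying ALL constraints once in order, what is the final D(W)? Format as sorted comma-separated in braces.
Constraint 1 (W < U) on D(W)={3,4,7,8} D(U)={4,6,7,8,9}: no change
Constraint 2 (U < W) on D(U)={4,6,7,8,9} D(W)={3,4,7,8}: U {4,6,7,8,9}->{4,6,7}; W {3,4,7,8}->{7,8}
Constraint 3 (Z != U) on D(Z)={3,4,9} D(U)={4,6,7}: no change
So after all 3 constraints: D(W) = {7,8}

Answer: {7,8}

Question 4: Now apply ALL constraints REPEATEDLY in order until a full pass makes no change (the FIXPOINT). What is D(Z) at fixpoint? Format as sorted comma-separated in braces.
Answer: {}

Derivation:
pass 0 (initial): D(Z)={3,4,9}
pass 1: U {4,6,7,8,9}->{4,6,7}; W {3,4,7,8}->{7,8}
pass 2: U {4,6,7}->{}; W {7,8}->{}; Z {3,4,9}->{}
pass 3: no change
Fixpoint after 3 passes: D(Z) = {}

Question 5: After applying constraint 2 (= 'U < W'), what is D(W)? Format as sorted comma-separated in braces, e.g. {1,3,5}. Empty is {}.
Answer: {7,8}

Derivation:
Constraint 1 (W < U) on D(W)={3,4,7,8} D(U)={4,6,7,8,9}: no change
Constraint 2 (U < W) on D(U)={4,6,7,8,9} D(W)={3,4,7,8}: U {4,6,7,8,9}->{4,6,7}; W {3,4,7,8}->{7,8}
So after constraint 2: D(W) = {7,8}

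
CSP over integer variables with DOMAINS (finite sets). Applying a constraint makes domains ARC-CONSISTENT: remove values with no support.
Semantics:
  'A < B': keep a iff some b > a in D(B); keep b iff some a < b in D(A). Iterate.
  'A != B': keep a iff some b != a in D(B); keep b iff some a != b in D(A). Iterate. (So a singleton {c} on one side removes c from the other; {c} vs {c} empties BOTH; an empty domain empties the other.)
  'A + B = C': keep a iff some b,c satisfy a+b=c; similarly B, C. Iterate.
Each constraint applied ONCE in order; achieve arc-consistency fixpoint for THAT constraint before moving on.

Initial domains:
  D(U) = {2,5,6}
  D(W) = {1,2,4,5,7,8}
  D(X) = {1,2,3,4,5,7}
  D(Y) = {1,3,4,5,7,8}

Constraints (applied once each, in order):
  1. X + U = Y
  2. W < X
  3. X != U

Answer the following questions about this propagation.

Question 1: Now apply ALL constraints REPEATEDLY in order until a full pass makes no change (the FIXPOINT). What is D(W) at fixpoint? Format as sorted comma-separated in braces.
pass 0 (initial): D(W)={1,2,4,5,7,8}
pass 1: W {1,2,4,5,7,8}->{1,2,4}; X {1,2,3,4,5,7}->{2,3,5}; Y {1,3,4,5,7,8}->{3,4,5,7,8}
pass 2: Y {3,4,5,7,8}->{4,5,7,8}
pass 3: no change
Fixpoint after 3 passes: D(W) = {1,2,4}

Answer: {1,2,4}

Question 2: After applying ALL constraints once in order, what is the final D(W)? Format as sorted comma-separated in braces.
Constraint 1 (X + U = Y) on D(X)={1,2,3,4,5,7} D(U)={2,5,6} D(Y)={1,3,4,5,7,8}: X {1,2,3,4,5,7}->{1,2,3,5}; Y {1,3,4,5,7,8}->{3,4,5,7,8}
Constraint 2 (W < X) on D(W)={1,2,4,5,7,8} D(X)={1,2,3,5}: W {1,2,4,5,7,8}->{1,2,4}; X {1,2,3,5}->{2,3,5}
Constraint 3 (X != U) on D(X)={2,3,5} D(U)={2,5,6}: no change
So after all 3 constraints: D(W) = {1,2,4}

Answer: {1,2,4}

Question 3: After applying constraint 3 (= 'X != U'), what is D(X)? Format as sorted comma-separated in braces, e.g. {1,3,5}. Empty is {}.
Constraint 1 (X + U = Y) on D(X)={1,2,3,4,5,7} D(U)={2,5,6} D(Y)={1,3,4,5,7,8}: X {1,2,3,4,5,7}->{1,2,3,5}; Y {1,3,4,5,7,8}->{3,4,5,7,8}
Constraint 2 (W < X) on D(W)={1,2,4,5,7,8} D(X)={1,2,3,5}: W {1,2,4,5,7,8}->{1,2,4}; X {1,2,3,5}->{2,3,5}
Constraint 3 (X != U) on D(X)={2,3,5} D(U)={2,5,6}: no change
So after constraint 3: D(X) = {2,3,5}

Answer: {2,3,5}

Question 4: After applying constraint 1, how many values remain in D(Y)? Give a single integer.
Answer: 5

Derivation:
Constraint 1 (X + U = Y) on D(X)={1,2,3,4,5,7} D(U)={2,5,6} D(Y)={1,3,4,5,7,8}: X {1,2,3,4,5,7}->{1,2,3,5}; Y {1,3,4,5,7,8}->{3,4,5,7,8}
So after constraint 1: D(Y)={3,4,5,7,8}, size = 5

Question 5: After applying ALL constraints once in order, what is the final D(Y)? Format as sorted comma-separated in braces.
Answer: {3,4,5,7,8}

Derivation:
Constraint 1 (X + U = Y) on D(X)={1,2,3,4,5,7} D(U)={2,5,6} D(Y)={1,3,4,5,7,8}: X {1,2,3,4,5,7}->{1,2,3,5}; Y {1,3,4,5,7,8}->{3,4,5,7,8}
Constraint 2 (W < X) on D(W)={1,2,4,5,7,8} D(X)={1,2,3,5}: W {1,2,4,5,7,8}->{1,2,4}; X {1,2,3,5}->{2,3,5}
Constraint 3 (X != U) on D(X)={2,3,5} D(U)={2,5,6}: no change
So after all 3 constraints: D(Y) = {3,4,5,7,8}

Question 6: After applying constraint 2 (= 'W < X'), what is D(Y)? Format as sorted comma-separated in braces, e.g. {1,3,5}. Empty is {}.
Constraint 1 (X + U = Y) on D(X)={1,2,3,4,5,7} D(U)={2,5,6} D(Y)={1,3,4,5,7,8}: X {1,2,3,4,5,7}->{1,2,3,5}; Y {1,3,4,5,7,8}->{3,4,5,7,8}
Constraint 2 (W < X) on D(W)={1,2,4,5,7,8} D(X)={1,2,3,5}: W {1,2,4,5,7,8}->{1,2,4}; X {1,2,3,5}->{2,3,5}
So after constraint 2: D(Y) = {3,4,5,7,8}

Answer: {3,4,5,7,8}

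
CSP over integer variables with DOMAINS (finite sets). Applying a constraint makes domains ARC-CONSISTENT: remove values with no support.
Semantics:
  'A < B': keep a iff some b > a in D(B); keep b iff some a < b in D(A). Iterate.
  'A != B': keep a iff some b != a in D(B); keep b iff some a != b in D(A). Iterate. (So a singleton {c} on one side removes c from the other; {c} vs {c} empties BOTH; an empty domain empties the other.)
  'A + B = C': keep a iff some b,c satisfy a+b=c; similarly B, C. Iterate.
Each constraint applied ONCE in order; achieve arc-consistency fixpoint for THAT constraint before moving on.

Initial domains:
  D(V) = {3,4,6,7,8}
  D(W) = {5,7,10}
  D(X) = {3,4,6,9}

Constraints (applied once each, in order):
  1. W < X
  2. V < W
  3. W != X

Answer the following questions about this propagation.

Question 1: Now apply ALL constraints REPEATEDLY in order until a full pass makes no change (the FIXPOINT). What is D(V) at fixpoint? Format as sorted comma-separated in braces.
pass 0 (initial): D(V)={3,4,6,7,8}
pass 1: V {3,4,6,7,8}->{3,4,6}; W {5,7,10}->{5,7}; X {3,4,6,9}->{6,9}
pass 2: no change
Fixpoint after 2 passes: D(V) = {3,4,6}

Answer: {3,4,6}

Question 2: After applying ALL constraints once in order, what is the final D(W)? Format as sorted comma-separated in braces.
Answer: {5,7}

Derivation:
Constraint 1 (W < X) on D(W)={5,7,10} D(X)={3,4,6,9}: W {5,7,10}->{5,7}; X {3,4,6,9}->{6,9}
Constraint 2 (V < W) on D(V)={3,4,6,7,8} D(W)={5,7}: V {3,4,6,7,8}->{3,4,6}
Constraint 3 (W != X) on D(W)={5,7} D(X)={6,9}: no change
So after all 3 constraints: D(W) = {5,7}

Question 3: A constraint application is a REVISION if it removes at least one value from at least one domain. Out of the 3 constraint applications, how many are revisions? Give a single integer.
Constraint 1 (W < X) on D(W)={5,7,10} D(X)={3,4,6,9}: W {5,7,10}->{5,7}; X {3,4,6,9}->{6,9} => REVISION
Constraint 2 (V < W) on D(V)={3,4,6,7,8} D(W)={5,7}: V {3,4,6,7,8}->{3,4,6} => REVISION
Constraint 3 (W != X) on D(W)={5,7} D(X)={6,9}: no change => not a revision
Total revisions = 2

Answer: 2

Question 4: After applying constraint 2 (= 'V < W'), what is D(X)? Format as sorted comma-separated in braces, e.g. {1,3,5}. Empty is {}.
Answer: {6,9}

Derivation:
Constraint 1 (W < X) on D(W)={5,7,10} D(X)={3,4,6,9}: W {5,7,10}->{5,7}; X {3,4,6,9}->{6,9}
Constraint 2 (V < W) on D(V)={3,4,6,7,8} D(W)={5,7}: V {3,4,6,7,8}->{3,4,6}
So after constraint 2: D(X) = {6,9}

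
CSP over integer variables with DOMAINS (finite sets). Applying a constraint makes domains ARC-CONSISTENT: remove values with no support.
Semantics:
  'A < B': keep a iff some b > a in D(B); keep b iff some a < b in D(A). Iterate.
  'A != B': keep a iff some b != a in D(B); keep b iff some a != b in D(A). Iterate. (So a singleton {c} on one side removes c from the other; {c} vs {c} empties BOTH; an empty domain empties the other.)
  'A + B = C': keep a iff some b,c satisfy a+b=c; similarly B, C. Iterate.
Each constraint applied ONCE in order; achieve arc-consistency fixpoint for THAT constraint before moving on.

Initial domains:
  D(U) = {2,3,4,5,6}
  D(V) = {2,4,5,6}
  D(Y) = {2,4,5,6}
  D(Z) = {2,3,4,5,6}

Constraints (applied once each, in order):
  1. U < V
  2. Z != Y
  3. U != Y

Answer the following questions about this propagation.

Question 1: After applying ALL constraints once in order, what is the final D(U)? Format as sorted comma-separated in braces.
Constraint 1 (U < V) on D(U)={2,3,4,5,6} D(V)={2,4,5,6}: U {2,3,4,5,6}->{2,3,4,5}; V {2,4,5,6}->{4,5,6}
Constraint 2 (Z != Y) on D(Z)={2,3,4,5,6} D(Y)={2,4,5,6}: no change
Constraint 3 (U != Y) on D(U)={2,3,4,5} D(Y)={2,4,5,6}: no change
So after all 3 constraints: D(U) = {2,3,4,5}

Answer: {2,3,4,5}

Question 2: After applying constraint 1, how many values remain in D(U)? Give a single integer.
Constraint 1 (U < V) on D(U)={2,3,4,5,6} D(V)={2,4,5,6}: U {2,3,4,5,6}->{2,3,4,5}; V {2,4,5,6}->{4,5,6}
So after constraint 1: D(U)={2,3,4,5}, size = 4

Answer: 4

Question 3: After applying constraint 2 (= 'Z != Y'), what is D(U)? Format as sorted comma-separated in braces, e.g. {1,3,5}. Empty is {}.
Constraint 1 (U < V) on D(U)={2,3,4,5,6} D(V)={2,4,5,6}: U {2,3,4,5,6}->{2,3,4,5}; V {2,4,5,6}->{4,5,6}
Constraint 2 (Z != Y) on D(Z)={2,3,4,5,6} D(Y)={2,4,5,6}: no change
So after constraint 2: D(U) = {2,3,4,5}

Answer: {2,3,4,5}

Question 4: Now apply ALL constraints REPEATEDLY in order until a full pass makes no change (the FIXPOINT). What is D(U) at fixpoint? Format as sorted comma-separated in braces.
pass 0 (initial): D(U)={2,3,4,5,6}
pass 1: U {2,3,4,5,6}->{2,3,4,5}; V {2,4,5,6}->{4,5,6}
pass 2: no change
Fixpoint after 2 passes: D(U) = {2,3,4,5}

Answer: {2,3,4,5}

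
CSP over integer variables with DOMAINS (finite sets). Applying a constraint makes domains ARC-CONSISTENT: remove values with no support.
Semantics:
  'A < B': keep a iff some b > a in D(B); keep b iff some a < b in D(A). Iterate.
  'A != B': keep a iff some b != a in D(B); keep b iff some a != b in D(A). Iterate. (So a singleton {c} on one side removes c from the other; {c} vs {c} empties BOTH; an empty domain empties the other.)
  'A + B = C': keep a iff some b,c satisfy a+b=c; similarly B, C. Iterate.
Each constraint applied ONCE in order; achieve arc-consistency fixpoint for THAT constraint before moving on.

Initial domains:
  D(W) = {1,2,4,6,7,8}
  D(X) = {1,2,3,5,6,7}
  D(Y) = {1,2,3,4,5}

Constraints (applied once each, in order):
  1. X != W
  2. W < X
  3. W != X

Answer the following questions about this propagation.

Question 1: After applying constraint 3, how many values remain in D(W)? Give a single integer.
Answer: 4

Derivation:
Constraint 1 (X != W) on D(X)={1,2,3,5,6,7} D(W)={1,2,4,6,7,8}: no change
Constraint 2 (W < X) on D(W)={1,2,4,6,7,8} D(X)={1,2,3,5,6,7}: W {1,2,4,6,7,8}->{1,2,4,6}; X {1,2,3,5,6,7}->{2,3,5,6,7}
Constraint 3 (W != X) on D(W)={1,2,4,6} D(X)={2,3,5,6,7}: no change
So after constraint 3: D(W)={1,2,4,6}, size = 4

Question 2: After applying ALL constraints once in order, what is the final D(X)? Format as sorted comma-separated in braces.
Constraint 1 (X != W) on D(X)={1,2,3,5,6,7} D(W)={1,2,4,6,7,8}: no change
Constraint 2 (W < X) on D(W)={1,2,4,6,7,8} D(X)={1,2,3,5,6,7}: W {1,2,4,6,7,8}->{1,2,4,6}; X {1,2,3,5,6,7}->{2,3,5,6,7}
Constraint 3 (W != X) on D(W)={1,2,4,6} D(X)={2,3,5,6,7}: no change
So after all 3 constraints: D(X) = {2,3,5,6,7}

Answer: {2,3,5,6,7}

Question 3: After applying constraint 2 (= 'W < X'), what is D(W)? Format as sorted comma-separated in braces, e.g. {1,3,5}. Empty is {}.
Constraint 1 (X != W) on D(X)={1,2,3,5,6,7} D(W)={1,2,4,6,7,8}: no change
Constraint 2 (W < X) on D(W)={1,2,4,6,7,8} D(X)={1,2,3,5,6,7}: W {1,2,4,6,7,8}->{1,2,4,6}; X {1,2,3,5,6,7}->{2,3,5,6,7}
So after constraint 2: D(W) = {1,2,4,6}

Answer: {1,2,4,6}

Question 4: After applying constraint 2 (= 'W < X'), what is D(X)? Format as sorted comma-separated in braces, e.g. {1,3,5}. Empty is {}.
Constraint 1 (X != W) on D(X)={1,2,3,5,6,7} D(W)={1,2,4,6,7,8}: no change
Constraint 2 (W < X) on D(W)={1,2,4,6,7,8} D(X)={1,2,3,5,6,7}: W {1,2,4,6,7,8}->{1,2,4,6}; X {1,2,3,5,6,7}->{2,3,5,6,7}
So after constraint 2: D(X) = {2,3,5,6,7}

Answer: {2,3,5,6,7}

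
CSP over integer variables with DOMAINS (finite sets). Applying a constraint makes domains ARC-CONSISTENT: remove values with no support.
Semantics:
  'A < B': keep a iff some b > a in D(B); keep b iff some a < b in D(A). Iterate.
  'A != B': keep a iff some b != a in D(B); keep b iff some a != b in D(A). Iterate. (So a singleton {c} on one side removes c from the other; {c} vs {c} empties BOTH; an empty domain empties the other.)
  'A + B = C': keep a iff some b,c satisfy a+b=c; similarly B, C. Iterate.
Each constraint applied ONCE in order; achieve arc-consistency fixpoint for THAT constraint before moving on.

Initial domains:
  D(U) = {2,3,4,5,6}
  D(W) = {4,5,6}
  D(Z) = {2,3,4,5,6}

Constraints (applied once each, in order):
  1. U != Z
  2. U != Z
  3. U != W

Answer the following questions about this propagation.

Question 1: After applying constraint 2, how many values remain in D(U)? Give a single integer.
Answer: 5

Derivation:
Constraint 1 (U != Z) on D(U)={2,3,4,5,6} D(Z)={2,3,4,5,6}: no change
Constraint 2 (U != Z) on D(U)={2,3,4,5,6} D(Z)={2,3,4,5,6}: no change
So after constraint 2: D(U)={2,3,4,5,6}, size = 5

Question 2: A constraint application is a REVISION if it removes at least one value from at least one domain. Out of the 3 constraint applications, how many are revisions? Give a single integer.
Constraint 1 (U != Z) on D(U)={2,3,4,5,6} D(Z)={2,3,4,5,6}: no change => not a revision
Constraint 2 (U != Z) on D(U)={2,3,4,5,6} D(Z)={2,3,4,5,6}: no change => not a revision
Constraint 3 (U != W) on D(U)={2,3,4,5,6} D(W)={4,5,6}: no change => not a revision
Total revisions = 0

Answer: 0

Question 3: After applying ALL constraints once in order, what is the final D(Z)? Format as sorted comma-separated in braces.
Answer: {2,3,4,5,6}

Derivation:
Constraint 1 (U != Z) on D(U)={2,3,4,5,6} D(Z)={2,3,4,5,6}: no change
Constraint 2 (U != Z) on D(U)={2,3,4,5,6} D(Z)={2,3,4,5,6}: no change
Constraint 3 (U != W) on D(U)={2,3,4,5,6} D(W)={4,5,6}: no change
So after all 3 constraints: D(Z) = {2,3,4,5,6}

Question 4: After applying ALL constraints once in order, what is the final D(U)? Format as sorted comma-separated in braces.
Constraint 1 (U != Z) on D(U)={2,3,4,5,6} D(Z)={2,3,4,5,6}: no change
Constraint 2 (U != Z) on D(U)={2,3,4,5,6} D(Z)={2,3,4,5,6}: no change
Constraint 3 (U != W) on D(U)={2,3,4,5,6} D(W)={4,5,6}: no change
So after all 3 constraints: D(U) = {2,3,4,5,6}

Answer: {2,3,4,5,6}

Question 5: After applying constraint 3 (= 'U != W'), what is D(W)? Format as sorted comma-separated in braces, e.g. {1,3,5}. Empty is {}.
Answer: {4,5,6}

Derivation:
Constraint 1 (U != Z) on D(U)={2,3,4,5,6} D(Z)={2,3,4,5,6}: no change
Constraint 2 (U != Z) on D(U)={2,3,4,5,6} D(Z)={2,3,4,5,6}: no change
Constraint 3 (U != W) on D(U)={2,3,4,5,6} D(W)={4,5,6}: no change
So after constraint 3: D(W) = {4,5,6}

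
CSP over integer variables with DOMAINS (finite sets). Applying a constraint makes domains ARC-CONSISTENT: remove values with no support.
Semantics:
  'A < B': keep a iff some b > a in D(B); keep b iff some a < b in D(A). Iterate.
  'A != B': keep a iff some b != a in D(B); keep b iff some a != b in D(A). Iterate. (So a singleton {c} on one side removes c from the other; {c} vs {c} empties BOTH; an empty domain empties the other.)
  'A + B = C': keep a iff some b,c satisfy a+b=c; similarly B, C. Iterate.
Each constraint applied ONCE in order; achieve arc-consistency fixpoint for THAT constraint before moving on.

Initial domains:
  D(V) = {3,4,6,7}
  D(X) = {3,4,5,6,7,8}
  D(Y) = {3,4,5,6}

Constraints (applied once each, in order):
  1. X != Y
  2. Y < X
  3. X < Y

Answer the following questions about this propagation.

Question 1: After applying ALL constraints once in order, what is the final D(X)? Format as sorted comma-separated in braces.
Answer: {4,5}

Derivation:
Constraint 1 (X != Y) on D(X)={3,4,5,6,7,8} D(Y)={3,4,5,6}: no change
Constraint 2 (Y < X) on D(Y)={3,4,5,6} D(X)={3,4,5,6,7,8}: X {3,4,5,6,7,8}->{4,5,6,7,8}
Constraint 3 (X < Y) on D(X)={4,5,6,7,8} D(Y)={3,4,5,6}: X {4,5,6,7,8}->{4,5}; Y {3,4,5,6}->{5,6}
So after all 3 constraints: D(X) = {4,5}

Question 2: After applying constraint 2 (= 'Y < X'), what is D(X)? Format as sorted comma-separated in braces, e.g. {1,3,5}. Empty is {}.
Answer: {4,5,6,7,8}

Derivation:
Constraint 1 (X != Y) on D(X)={3,4,5,6,7,8} D(Y)={3,4,5,6}: no change
Constraint 2 (Y < X) on D(Y)={3,4,5,6} D(X)={3,4,5,6,7,8}: X {3,4,5,6,7,8}->{4,5,6,7,8}
So after constraint 2: D(X) = {4,5,6,7,8}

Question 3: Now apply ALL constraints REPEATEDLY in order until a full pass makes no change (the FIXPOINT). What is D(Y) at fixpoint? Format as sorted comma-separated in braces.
pass 0 (initial): D(Y)={3,4,5,6}
pass 1: X {3,4,5,6,7,8}->{4,5}; Y {3,4,5,6}->{5,6}
pass 2: X {4,5}->{}; Y {5,6}->{}
pass 3: no change
Fixpoint after 3 passes: D(Y) = {}

Answer: {}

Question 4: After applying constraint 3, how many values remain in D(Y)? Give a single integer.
Constraint 1 (X != Y) on D(X)={3,4,5,6,7,8} D(Y)={3,4,5,6}: no change
Constraint 2 (Y < X) on D(Y)={3,4,5,6} D(X)={3,4,5,6,7,8}: X {3,4,5,6,7,8}->{4,5,6,7,8}
Constraint 3 (X < Y) on D(X)={4,5,6,7,8} D(Y)={3,4,5,6}: X {4,5,6,7,8}->{4,5}; Y {3,4,5,6}->{5,6}
So after constraint 3: D(Y)={5,6}, size = 2

Answer: 2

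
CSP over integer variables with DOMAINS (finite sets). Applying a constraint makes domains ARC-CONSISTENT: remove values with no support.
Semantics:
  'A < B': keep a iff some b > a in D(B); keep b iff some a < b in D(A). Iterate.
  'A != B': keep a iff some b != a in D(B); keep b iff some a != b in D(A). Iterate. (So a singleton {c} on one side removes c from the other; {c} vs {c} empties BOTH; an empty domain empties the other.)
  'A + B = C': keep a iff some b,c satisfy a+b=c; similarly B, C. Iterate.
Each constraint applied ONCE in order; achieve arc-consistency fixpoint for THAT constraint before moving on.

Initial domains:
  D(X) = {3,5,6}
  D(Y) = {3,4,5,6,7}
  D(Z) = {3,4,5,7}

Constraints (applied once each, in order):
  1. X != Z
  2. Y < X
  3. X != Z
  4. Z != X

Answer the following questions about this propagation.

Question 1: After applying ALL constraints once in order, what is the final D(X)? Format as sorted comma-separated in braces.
Constraint 1 (X != Z) on D(X)={3,5,6} D(Z)={3,4,5,7}: no change
Constraint 2 (Y < X) on D(Y)={3,4,5,6,7} D(X)={3,5,6}: Y {3,4,5,6,7}->{3,4,5}; X {3,5,6}->{5,6}
Constraint 3 (X != Z) on D(X)={5,6} D(Z)={3,4,5,7}: no change
Constraint 4 (Z != X) on D(Z)={3,4,5,7} D(X)={5,6}: no change
So after all 4 constraints: D(X) = {5,6}

Answer: {5,6}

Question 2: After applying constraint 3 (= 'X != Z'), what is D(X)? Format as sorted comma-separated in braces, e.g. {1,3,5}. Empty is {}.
Constraint 1 (X != Z) on D(X)={3,5,6} D(Z)={3,4,5,7}: no change
Constraint 2 (Y < X) on D(Y)={3,4,5,6,7} D(X)={3,5,6}: Y {3,4,5,6,7}->{3,4,5}; X {3,5,6}->{5,6}
Constraint 3 (X != Z) on D(X)={5,6} D(Z)={3,4,5,7}: no change
So after constraint 3: D(X) = {5,6}

Answer: {5,6}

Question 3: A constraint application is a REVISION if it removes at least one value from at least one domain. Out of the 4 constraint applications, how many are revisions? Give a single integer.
Answer: 1

Derivation:
Constraint 1 (X != Z) on D(X)={3,5,6} D(Z)={3,4,5,7}: no change => not a revision
Constraint 2 (Y < X) on D(Y)={3,4,5,6,7} D(X)={3,5,6}: Y {3,4,5,6,7}->{3,4,5}; X {3,5,6}->{5,6} => REVISION
Constraint 3 (X != Z) on D(X)={5,6} D(Z)={3,4,5,7}: no change => not a revision
Constraint 4 (Z != X) on D(Z)={3,4,5,7} D(X)={5,6}: no change => not a revision
Total revisions = 1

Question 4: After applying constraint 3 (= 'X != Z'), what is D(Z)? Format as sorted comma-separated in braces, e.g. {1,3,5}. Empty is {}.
Answer: {3,4,5,7}

Derivation:
Constraint 1 (X != Z) on D(X)={3,5,6} D(Z)={3,4,5,7}: no change
Constraint 2 (Y < X) on D(Y)={3,4,5,6,7} D(X)={3,5,6}: Y {3,4,5,6,7}->{3,4,5}; X {3,5,6}->{5,6}
Constraint 3 (X != Z) on D(X)={5,6} D(Z)={3,4,5,7}: no change
So after constraint 3: D(Z) = {3,4,5,7}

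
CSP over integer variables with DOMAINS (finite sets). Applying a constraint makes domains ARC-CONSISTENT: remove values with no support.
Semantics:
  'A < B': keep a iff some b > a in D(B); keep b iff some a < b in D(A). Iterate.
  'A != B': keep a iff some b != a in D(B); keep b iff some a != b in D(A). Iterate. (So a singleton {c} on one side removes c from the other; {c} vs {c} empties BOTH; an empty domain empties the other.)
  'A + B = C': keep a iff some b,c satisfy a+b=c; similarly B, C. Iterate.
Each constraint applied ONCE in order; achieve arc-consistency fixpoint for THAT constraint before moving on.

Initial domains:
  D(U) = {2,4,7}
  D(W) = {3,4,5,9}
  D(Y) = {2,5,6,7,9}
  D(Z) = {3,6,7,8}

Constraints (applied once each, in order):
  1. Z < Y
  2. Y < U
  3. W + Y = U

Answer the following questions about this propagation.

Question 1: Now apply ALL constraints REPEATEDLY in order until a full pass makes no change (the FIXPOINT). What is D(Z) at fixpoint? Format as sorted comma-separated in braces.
Answer: {}

Derivation:
pass 0 (initial): D(Z)={3,6,7,8}
pass 1: U {2,4,7}->{}; W {3,4,5,9}->{}; Y {2,5,6,7,9}->{}
pass 2: Z {3,6,7,8}->{}
pass 3: no change
Fixpoint after 3 passes: D(Z) = {}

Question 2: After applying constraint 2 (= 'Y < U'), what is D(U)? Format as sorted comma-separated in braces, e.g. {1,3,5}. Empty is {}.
Answer: {7}

Derivation:
Constraint 1 (Z < Y) on D(Z)={3,6,7,8} D(Y)={2,5,6,7,9}: Y {2,5,6,7,9}->{5,6,7,9}
Constraint 2 (Y < U) on D(Y)={5,6,7,9} D(U)={2,4,7}: Y {5,6,7,9}->{5,6}; U {2,4,7}->{7}
So after constraint 2: D(U) = {7}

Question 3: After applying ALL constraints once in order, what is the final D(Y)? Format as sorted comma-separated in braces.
Answer: {}

Derivation:
Constraint 1 (Z < Y) on D(Z)={3,6,7,8} D(Y)={2,5,6,7,9}: Y {2,5,6,7,9}->{5,6,7,9}
Constraint 2 (Y < U) on D(Y)={5,6,7,9} D(U)={2,4,7}: Y {5,6,7,9}->{5,6}; U {2,4,7}->{7}
Constraint 3 (W + Y = U) on D(W)={3,4,5,9} D(Y)={5,6} D(U)={7}: W {3,4,5,9}->{}; Y {5,6}->{}; U {7}->{}
So after all 3 constraints: D(Y) = {}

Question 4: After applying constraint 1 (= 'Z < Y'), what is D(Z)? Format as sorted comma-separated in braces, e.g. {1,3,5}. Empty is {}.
Constraint 1 (Z < Y) on D(Z)={3,6,7,8} D(Y)={2,5,6,7,9}: Y {2,5,6,7,9}->{5,6,7,9}
So after constraint 1: D(Z) = {3,6,7,8}

Answer: {3,6,7,8}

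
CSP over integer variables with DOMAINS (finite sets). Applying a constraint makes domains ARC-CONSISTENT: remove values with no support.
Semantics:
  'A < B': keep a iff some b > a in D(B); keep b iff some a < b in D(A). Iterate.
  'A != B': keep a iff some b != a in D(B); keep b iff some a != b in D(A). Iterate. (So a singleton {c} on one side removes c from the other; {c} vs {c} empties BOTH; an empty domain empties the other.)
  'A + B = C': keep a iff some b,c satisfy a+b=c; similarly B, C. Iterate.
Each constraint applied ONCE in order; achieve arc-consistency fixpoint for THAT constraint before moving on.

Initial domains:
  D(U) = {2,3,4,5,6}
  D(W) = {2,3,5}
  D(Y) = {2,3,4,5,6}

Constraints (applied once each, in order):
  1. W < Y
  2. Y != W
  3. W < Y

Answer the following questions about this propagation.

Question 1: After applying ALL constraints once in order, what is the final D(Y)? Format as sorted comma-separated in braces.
Answer: {3,4,5,6}

Derivation:
Constraint 1 (W < Y) on D(W)={2,3,5} D(Y)={2,3,4,5,6}: Y {2,3,4,5,6}->{3,4,5,6}
Constraint 2 (Y != W) on D(Y)={3,4,5,6} D(W)={2,3,5}: no change
Constraint 3 (W < Y) on D(W)={2,3,5} D(Y)={3,4,5,6}: no change
So after all 3 constraints: D(Y) = {3,4,5,6}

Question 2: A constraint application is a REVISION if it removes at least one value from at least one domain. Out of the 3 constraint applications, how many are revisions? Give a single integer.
Answer: 1

Derivation:
Constraint 1 (W < Y) on D(W)={2,3,5} D(Y)={2,3,4,5,6}: Y {2,3,4,5,6}->{3,4,5,6} => REVISION
Constraint 2 (Y != W) on D(Y)={3,4,5,6} D(W)={2,3,5}: no change => not a revision
Constraint 3 (W < Y) on D(W)={2,3,5} D(Y)={3,4,5,6}: no change => not a revision
Total revisions = 1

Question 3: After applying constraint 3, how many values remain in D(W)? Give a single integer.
Answer: 3

Derivation:
Constraint 1 (W < Y) on D(W)={2,3,5} D(Y)={2,3,4,5,6}: Y {2,3,4,5,6}->{3,4,5,6}
Constraint 2 (Y != W) on D(Y)={3,4,5,6} D(W)={2,3,5}: no change
Constraint 3 (W < Y) on D(W)={2,3,5} D(Y)={3,4,5,6}: no change
So after constraint 3: D(W)={2,3,5}, size = 3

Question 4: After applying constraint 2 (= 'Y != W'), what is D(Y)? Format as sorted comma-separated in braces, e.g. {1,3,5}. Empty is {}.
Constraint 1 (W < Y) on D(W)={2,3,5} D(Y)={2,3,4,5,6}: Y {2,3,4,5,6}->{3,4,5,6}
Constraint 2 (Y != W) on D(Y)={3,4,5,6} D(W)={2,3,5}: no change
So after constraint 2: D(Y) = {3,4,5,6}

Answer: {3,4,5,6}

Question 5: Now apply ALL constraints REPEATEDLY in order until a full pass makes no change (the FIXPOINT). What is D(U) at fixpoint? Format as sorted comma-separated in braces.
pass 0 (initial): D(U)={2,3,4,5,6}
pass 1: Y {2,3,4,5,6}->{3,4,5,6}
pass 2: no change
Fixpoint after 2 passes: D(U) = {2,3,4,5,6}

Answer: {2,3,4,5,6}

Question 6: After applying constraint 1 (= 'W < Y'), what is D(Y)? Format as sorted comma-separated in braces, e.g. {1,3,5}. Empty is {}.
Answer: {3,4,5,6}

Derivation:
Constraint 1 (W < Y) on D(W)={2,3,5} D(Y)={2,3,4,5,6}: Y {2,3,4,5,6}->{3,4,5,6}
So after constraint 1: D(Y) = {3,4,5,6}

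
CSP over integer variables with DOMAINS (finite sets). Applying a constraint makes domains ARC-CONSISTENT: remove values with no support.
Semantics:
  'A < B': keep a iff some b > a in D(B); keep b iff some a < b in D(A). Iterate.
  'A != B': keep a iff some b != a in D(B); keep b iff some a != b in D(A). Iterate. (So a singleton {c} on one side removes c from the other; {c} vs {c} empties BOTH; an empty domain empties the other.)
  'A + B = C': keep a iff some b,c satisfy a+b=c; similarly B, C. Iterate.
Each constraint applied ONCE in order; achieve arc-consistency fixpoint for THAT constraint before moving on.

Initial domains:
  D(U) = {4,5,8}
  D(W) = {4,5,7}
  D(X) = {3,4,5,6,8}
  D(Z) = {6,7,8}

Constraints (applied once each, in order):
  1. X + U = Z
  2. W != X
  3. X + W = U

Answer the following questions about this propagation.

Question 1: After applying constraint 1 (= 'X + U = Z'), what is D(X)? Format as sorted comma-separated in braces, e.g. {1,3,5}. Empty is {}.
Constraint 1 (X + U = Z) on D(X)={3,4,5,6,8} D(U)={4,5,8} D(Z)={6,7,8}: X {3,4,5,6,8}->{3,4}; U {4,5,8}->{4,5}; Z {6,7,8}->{7,8}
So after constraint 1: D(X) = {3,4}

Answer: {3,4}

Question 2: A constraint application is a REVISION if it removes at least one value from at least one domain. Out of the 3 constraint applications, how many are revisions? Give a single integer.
Constraint 1 (X + U = Z) on D(X)={3,4,5,6,8} D(U)={4,5,8} D(Z)={6,7,8}: X {3,4,5,6,8}->{3,4}; U {4,5,8}->{4,5}; Z {6,7,8}->{7,8} => REVISION
Constraint 2 (W != X) on D(W)={4,5,7} D(X)={3,4}: no change => not a revision
Constraint 3 (X + W = U) on D(X)={3,4} D(W)={4,5,7} D(U)={4,5}: X {3,4}->{}; W {4,5,7}->{}; U {4,5}->{} => REVISION
Total revisions = 2

Answer: 2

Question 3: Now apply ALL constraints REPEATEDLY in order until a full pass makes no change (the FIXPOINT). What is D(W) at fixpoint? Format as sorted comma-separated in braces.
Answer: {}

Derivation:
pass 0 (initial): D(W)={4,5,7}
pass 1: U {4,5,8}->{}; W {4,5,7}->{}; X {3,4,5,6,8}->{}; Z {6,7,8}->{7,8}
pass 2: Z {7,8}->{}
pass 3: no change
Fixpoint after 3 passes: D(W) = {}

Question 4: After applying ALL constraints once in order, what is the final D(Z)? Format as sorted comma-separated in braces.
Constraint 1 (X + U = Z) on D(X)={3,4,5,6,8} D(U)={4,5,8} D(Z)={6,7,8}: X {3,4,5,6,8}->{3,4}; U {4,5,8}->{4,5}; Z {6,7,8}->{7,8}
Constraint 2 (W != X) on D(W)={4,5,7} D(X)={3,4}: no change
Constraint 3 (X + W = U) on D(X)={3,4} D(W)={4,5,7} D(U)={4,5}: X {3,4}->{}; W {4,5,7}->{}; U {4,5}->{}
So after all 3 constraints: D(Z) = {7,8}

Answer: {7,8}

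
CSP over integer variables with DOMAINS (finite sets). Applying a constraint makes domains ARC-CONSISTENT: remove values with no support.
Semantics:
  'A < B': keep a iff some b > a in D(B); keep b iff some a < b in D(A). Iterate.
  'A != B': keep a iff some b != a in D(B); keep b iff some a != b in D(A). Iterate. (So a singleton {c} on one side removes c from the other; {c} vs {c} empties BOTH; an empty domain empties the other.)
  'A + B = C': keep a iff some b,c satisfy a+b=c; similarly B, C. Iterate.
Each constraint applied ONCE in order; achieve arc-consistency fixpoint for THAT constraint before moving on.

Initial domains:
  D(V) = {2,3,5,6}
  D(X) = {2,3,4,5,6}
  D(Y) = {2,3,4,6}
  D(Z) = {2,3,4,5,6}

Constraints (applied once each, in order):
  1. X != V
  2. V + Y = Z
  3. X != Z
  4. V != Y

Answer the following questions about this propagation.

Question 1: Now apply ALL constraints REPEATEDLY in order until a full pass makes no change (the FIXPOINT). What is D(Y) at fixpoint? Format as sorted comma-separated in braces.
pass 0 (initial): D(Y)={2,3,4,6}
pass 1: V {2,3,5,6}->{2,3}; Y {2,3,4,6}->{2,3,4}; Z {2,3,4,5,6}->{4,5,6}
pass 2: no change
Fixpoint after 2 passes: D(Y) = {2,3,4}

Answer: {2,3,4}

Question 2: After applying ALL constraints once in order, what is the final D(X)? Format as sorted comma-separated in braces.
Answer: {2,3,4,5,6}

Derivation:
Constraint 1 (X != V) on D(X)={2,3,4,5,6} D(V)={2,3,5,6}: no change
Constraint 2 (V + Y = Z) on D(V)={2,3,5,6} D(Y)={2,3,4,6} D(Z)={2,3,4,5,6}: V {2,3,5,6}->{2,3}; Y {2,3,4,6}->{2,3,4}; Z {2,3,4,5,6}->{4,5,6}
Constraint 3 (X != Z) on D(X)={2,3,4,5,6} D(Z)={4,5,6}: no change
Constraint 4 (V != Y) on D(V)={2,3} D(Y)={2,3,4}: no change
So after all 4 constraints: D(X) = {2,3,4,5,6}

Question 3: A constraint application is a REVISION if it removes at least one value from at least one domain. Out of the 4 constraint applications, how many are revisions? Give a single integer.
Constraint 1 (X != V) on D(X)={2,3,4,5,6} D(V)={2,3,5,6}: no change => not a revision
Constraint 2 (V + Y = Z) on D(V)={2,3,5,6} D(Y)={2,3,4,6} D(Z)={2,3,4,5,6}: V {2,3,5,6}->{2,3}; Y {2,3,4,6}->{2,3,4}; Z {2,3,4,5,6}->{4,5,6} => REVISION
Constraint 3 (X != Z) on D(X)={2,3,4,5,6} D(Z)={4,5,6}: no change => not a revision
Constraint 4 (V != Y) on D(V)={2,3} D(Y)={2,3,4}: no change => not a revision
Total revisions = 1

Answer: 1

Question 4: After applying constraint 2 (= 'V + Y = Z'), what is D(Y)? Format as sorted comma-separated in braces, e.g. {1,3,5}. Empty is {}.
Answer: {2,3,4}

Derivation:
Constraint 1 (X != V) on D(X)={2,3,4,5,6} D(V)={2,3,5,6}: no change
Constraint 2 (V + Y = Z) on D(V)={2,3,5,6} D(Y)={2,3,4,6} D(Z)={2,3,4,5,6}: V {2,3,5,6}->{2,3}; Y {2,3,4,6}->{2,3,4}; Z {2,3,4,5,6}->{4,5,6}
So after constraint 2: D(Y) = {2,3,4}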